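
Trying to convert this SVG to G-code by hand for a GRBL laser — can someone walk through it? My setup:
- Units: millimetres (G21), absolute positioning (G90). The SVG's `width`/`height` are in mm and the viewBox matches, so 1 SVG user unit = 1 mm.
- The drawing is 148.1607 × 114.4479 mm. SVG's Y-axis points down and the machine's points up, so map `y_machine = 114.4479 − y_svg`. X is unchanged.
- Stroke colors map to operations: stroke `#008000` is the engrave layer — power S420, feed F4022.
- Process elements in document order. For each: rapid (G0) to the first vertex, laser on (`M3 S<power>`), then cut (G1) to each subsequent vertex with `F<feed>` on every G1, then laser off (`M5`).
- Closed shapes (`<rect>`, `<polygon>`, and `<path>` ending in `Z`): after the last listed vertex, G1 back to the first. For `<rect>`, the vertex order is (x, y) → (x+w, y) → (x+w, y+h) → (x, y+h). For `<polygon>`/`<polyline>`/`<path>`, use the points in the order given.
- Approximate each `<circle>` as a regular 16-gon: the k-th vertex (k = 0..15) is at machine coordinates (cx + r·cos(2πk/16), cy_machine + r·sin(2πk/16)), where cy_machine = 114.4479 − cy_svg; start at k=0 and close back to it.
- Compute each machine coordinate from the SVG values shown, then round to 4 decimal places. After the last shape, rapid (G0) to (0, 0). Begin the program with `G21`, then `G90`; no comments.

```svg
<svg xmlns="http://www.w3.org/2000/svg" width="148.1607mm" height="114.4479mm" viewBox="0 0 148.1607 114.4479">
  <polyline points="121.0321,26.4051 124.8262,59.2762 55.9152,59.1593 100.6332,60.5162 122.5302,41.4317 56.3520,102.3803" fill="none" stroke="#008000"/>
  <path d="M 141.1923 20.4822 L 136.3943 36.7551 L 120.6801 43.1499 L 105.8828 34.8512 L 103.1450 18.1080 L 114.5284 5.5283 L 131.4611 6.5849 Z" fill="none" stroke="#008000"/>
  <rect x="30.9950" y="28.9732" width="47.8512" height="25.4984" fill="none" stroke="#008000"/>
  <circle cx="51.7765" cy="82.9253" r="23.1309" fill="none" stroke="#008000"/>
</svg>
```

Since the viewBox matches the mm dimensions, user units are millimetres directly. The only transform is the Y-flip y_m = 114.4479 − y_svg.

Shape 1 is a open polyline drawn with `<polyline>`. Its stroke #008000 means engrave at S420, F4022. After flipping Y the toolpath is (121.0321,88.0428) → (124.8262,55.1717) → (55.9152,55.2886) → (100.6332,53.9317) → (122.5302,73.0162) → (56.3520,12.0676).

Shape 2 is a regular polygon drawn with `<path>`. Its stroke #008000 means engrave at S420, F4022. After flipping Y the toolpath is (141.1923,93.9657) → (136.3943,77.6928) → (120.6801,71.2980) → (105.8828,79.5967) → (103.1450,96.3399) → (114.5284,108.9196) → (131.4611,107.8630) → (141.1923,93.9657), returning to the start.

Shape 3 is a rectangle drawn with `<rect>`. Its stroke #008000 means engrave at S420, F4022. After flipping Y the toolpath is (30.9950,85.4747) → (78.8462,85.4747) → (78.8462,59.9763) → (30.9950,59.9763) → (30.9950,85.4747), returning to the start.

Shape 4 is a circle drawn with `<circle>`. Its stroke #008000 means engrave at S420, F4022. After flipping Y the toolpath is (74.9074,31.5226) → (73.1467,40.3744) → (68.1325,47.8786) → (60.6283,52.8928) → (51.7765,54.6535) → (42.9247,52.8928) → (35.4205,47.8786) → (30.4063,40.3744) → (28.6456,31.5226) → (30.4063,22.6708) → (35.4205,15.1666) → (42.9247,10.1524) → (51.7765,8.3917) → (60.6283,10.1524) → (68.1325,15.1666) → (73.1467,22.6708) → (74.9074,31.5226), returning to the start.

G21
G90
G0 X121.0321 Y88.0428
M3 S420
G1 X124.8262 Y55.1717 F4022
G1 X55.9152 Y55.2886 F4022
G1 X100.6332 Y53.9317 F4022
G1 X122.5302 Y73.0162 F4022
G1 X56.3520 Y12.0676 F4022
M5
G0 X141.1923 Y93.9657
M3 S420
G1 X136.3943 Y77.6928 F4022
G1 X120.6801 Y71.2980 F4022
G1 X105.8828 Y79.5967 F4022
G1 X103.1450 Y96.3399 F4022
G1 X114.5284 Y108.9196 F4022
G1 X131.4611 Y107.8630 F4022
G1 X141.1923 Y93.9657 F4022
M5
G0 X30.9950 Y85.4747
M3 S420
G1 X78.8462 Y85.4747 F4022
G1 X78.8462 Y59.9763 F4022
G1 X30.9950 Y59.9763 F4022
G1 X30.9950 Y85.4747 F4022
M5
G0 X74.9074 Y31.5226
M3 S420
G1 X73.1467 Y40.3744 F4022
G1 X68.1325 Y47.8786 F4022
G1 X60.6283 Y52.8928 F4022
G1 X51.7765 Y54.6535 F4022
G1 X42.9247 Y52.8928 F4022
G1 X35.4205 Y47.8786 F4022
G1 X30.4063 Y40.3744 F4022
G1 X28.6456 Y31.5226 F4022
G1 X30.4063 Y22.6708 F4022
G1 X35.4205 Y15.1666 F4022
G1 X42.9247 Y10.1524 F4022
G1 X51.7765 Y8.3917 F4022
G1 X60.6283 Y10.1524 F4022
G1 X68.1325 Y15.1666 F4022
G1 X73.1467 Y22.6708 F4022
G1 X74.9074 Y31.5226 F4022
M5
G0 X0.0000 Y0.0000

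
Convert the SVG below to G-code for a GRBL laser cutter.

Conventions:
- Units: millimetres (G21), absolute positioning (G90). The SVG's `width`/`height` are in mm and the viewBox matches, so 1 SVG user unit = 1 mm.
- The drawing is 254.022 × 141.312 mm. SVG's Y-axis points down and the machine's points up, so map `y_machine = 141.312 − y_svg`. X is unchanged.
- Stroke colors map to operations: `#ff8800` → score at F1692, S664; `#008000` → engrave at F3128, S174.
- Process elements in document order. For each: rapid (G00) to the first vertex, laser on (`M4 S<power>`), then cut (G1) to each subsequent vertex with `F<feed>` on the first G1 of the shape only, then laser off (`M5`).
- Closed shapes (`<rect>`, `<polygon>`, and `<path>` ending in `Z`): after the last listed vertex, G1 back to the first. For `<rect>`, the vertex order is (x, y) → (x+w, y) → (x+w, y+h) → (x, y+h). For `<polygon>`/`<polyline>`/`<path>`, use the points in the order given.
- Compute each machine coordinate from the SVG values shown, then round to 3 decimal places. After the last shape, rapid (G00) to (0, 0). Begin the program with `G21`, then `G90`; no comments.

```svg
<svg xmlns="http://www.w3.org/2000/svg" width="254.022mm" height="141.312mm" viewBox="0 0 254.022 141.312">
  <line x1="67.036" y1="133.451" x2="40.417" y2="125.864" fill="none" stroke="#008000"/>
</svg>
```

viewBox `0 0 254.022 141.312` with mm width/height → 1 unit = 1 mm. Flip: y_m = 141.312 − y_svg.

**Shape 1** — `<line>` line segment, stroke `#008000` → engrave (S174, F3128). Machine vertices: (67.036,7.861) → (40.417,15.448). Open path.

G21
G90
G00 X67.036 Y7.861
M4 S174
G1 X40.417 Y15.448 F3128
M5
G00 X0.000 Y0.000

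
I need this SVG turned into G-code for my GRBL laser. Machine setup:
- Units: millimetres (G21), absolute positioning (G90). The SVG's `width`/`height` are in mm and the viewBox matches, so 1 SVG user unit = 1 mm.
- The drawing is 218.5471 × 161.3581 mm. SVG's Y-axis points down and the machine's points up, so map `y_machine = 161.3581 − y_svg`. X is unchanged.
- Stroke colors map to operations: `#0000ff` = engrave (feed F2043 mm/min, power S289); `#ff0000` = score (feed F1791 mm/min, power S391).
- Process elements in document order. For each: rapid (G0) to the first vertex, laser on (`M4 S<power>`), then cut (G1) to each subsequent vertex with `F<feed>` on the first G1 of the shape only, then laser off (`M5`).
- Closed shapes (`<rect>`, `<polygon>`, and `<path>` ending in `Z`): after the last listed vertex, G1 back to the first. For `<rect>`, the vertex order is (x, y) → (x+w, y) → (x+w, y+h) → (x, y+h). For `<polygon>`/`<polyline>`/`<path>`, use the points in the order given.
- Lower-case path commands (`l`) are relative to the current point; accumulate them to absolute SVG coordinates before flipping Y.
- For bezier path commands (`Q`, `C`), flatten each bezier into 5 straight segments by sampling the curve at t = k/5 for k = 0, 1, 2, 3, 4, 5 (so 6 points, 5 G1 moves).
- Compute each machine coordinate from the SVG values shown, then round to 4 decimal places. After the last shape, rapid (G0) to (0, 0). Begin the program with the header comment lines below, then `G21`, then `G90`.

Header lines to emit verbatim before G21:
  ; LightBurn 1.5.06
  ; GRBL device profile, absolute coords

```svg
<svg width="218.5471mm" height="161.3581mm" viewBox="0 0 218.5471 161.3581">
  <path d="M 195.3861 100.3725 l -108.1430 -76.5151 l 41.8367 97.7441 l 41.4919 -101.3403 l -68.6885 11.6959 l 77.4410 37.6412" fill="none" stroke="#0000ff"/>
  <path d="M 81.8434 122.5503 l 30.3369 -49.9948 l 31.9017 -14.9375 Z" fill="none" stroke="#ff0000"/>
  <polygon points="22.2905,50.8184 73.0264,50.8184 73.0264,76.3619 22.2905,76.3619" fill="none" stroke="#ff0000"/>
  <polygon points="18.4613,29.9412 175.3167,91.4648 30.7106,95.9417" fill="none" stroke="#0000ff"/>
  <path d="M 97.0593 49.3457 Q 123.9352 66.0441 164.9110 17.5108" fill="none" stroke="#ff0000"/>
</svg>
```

1 u = 1 mm; y_m = 161.3581 − y.

[1] `<path>` open polyline, #0000ff→engrave S289 F2043: (195.3861,60.9856) → (87.2431,137.5007) → (129.0798,39.7566) → (170.5717,141.0969) → (101.8832,129.4010) → (179.3242,91.7598)

[2] `<path>` closed polygon, #ff0000→score S391 F1791: (81.8434,38.8078) → (112.1803,88.8026) → (144.0820,103.7401) → (81.8434,38.8078) (closed)

[3] `<polygon>` rectangle, #ff0000→score S391 F1791: (22.2905,110.5397) → (73.0264,110.5397) → (73.0264,84.9962) → (22.2905,84.9962) → (22.2905,110.5397) (closed)

[4] `<polygon>` closed polygon, #0000ff→engrave S289 F2043: (18.4613,131.4169) → (175.3167,69.8933) → (30.7106,65.4164) → (18.4613,131.4169) (closed)

[5] `<path>` quadratic bezier, #ff0000→score S391 F1791: (97.0593,112.0124) → (108.3737,107.9423) → (120.8160,109.0908) → (134.3863,115.4577) → (149.0847,127.0432) → (164.9110,143.8473)

; LightBurn 1.5.06
; GRBL device profile, absolute coords
G21
G90
G0 X195.3861 Y60.9856
M4 S289
G1 X87.2431 Y137.5007 F2043
G1 X129.0798 Y39.7566
G1 X170.5717 Y141.0969
G1 X101.8832 Y129.4010
G1 X179.3242 Y91.7598
M5
G0 X81.8434 Y38.8078
M4 S391
G1 X112.1803 Y88.8026 F1791
G1 X144.0820 Y103.7401
G1 X81.8434 Y38.8078
M5
G0 X22.2905 Y110.5397
M4 S391
G1 X73.0264 Y110.5397 F1791
G1 X73.0264 Y84.9962
G1 X22.2905 Y84.9962
G1 X22.2905 Y110.5397
M5
G0 X18.4613 Y131.4169
M4 S289
G1 X175.3167 Y69.8933 F2043
G1 X30.7106 Y65.4164
G1 X18.4613 Y131.4169
M5
G0 X97.0593 Y112.0124
M4 S391
G1 X108.3737 Y107.9423 F1791
G1 X120.8160 Y109.0908
G1 X134.3863 Y115.4577
G1 X149.0847 Y127.0432
G1 X164.9110 Y143.8473
M5
G0 X0.0000 Y0.0000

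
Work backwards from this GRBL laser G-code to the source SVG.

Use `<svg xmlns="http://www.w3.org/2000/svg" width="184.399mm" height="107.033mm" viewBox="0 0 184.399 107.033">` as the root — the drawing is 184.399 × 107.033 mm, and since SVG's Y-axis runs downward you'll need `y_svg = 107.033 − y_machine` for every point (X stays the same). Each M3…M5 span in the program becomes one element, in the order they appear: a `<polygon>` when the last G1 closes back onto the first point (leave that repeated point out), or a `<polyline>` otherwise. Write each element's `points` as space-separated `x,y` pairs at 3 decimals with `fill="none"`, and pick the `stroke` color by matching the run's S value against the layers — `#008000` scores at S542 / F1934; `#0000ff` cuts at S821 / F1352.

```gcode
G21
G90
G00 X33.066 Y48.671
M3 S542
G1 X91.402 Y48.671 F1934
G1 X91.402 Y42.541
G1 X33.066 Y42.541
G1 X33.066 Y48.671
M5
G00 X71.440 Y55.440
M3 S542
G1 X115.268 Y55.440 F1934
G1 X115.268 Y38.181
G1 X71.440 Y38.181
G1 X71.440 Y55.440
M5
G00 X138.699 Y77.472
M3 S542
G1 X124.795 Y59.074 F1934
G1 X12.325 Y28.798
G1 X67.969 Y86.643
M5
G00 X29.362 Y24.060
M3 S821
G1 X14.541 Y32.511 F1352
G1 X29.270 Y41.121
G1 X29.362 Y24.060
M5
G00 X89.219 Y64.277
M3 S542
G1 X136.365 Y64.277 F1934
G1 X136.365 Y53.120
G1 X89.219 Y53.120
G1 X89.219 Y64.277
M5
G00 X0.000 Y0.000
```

<svg xmlns="http://www.w3.org/2000/svg" width="184.399mm" height="107.033mm" viewBox="0 0 184.399 107.033">
  <polygon points="33.066,58.362 91.402,58.362 91.402,64.492 33.066,64.492" fill="none" stroke="#008000"/>
  <polygon points="71.440,51.593 115.268,51.593 115.268,68.852 71.440,68.852" fill="none" stroke="#008000"/>
  <polyline points="138.699,29.561 124.795,47.959 12.325,78.235 67.969,20.390" fill="none" stroke="#008000"/>
  <polygon points="29.362,82.973 14.541,74.522 29.270,65.912" fill="none" stroke="#0000ff"/>
  <polygon points="89.219,42.756 136.365,42.756 136.365,53.913 89.219,53.913" fill="none" stroke="#008000"/>
</svg>

Machine Y-up, SVG Y-down with viewBox height 107.033, so y_svg = 107.033 − y_machine; X carries over.

Run 1: S542 ⇒ score layer `#008000`. The run returns to its start, so emit a `<polygon>` with points (Y-flipped): 33.066,58.362 91.402,58.362 91.402,64.492 33.066,64.492.

Run 2: power S542 maps to stroke `#008000` (score). The run returns to its start, so emit a `<polygon>` with points (Y-flipped): 71.440,51.593 115.268,51.593 115.268,68.852 71.440,68.852.

Run 3: power S542 maps to stroke `#008000` (score). The run is open, so emit a `<polyline>` with points (Y-flipped): 138.699,29.561 124.795,47.959 12.325,78.235 67.969,20.390.

Run 4: S821 ⇒ cut layer `#0000ff`. The run returns to its start, so emit a `<polygon>` with points (Y-flipped): 29.362,82.973 14.541,74.522 29.270,65.912.

Run 5: S542 ⇒ score layer `#008000`. The run returns to its start, so emit a `<polygon>` with points (Y-flipped): 89.219,42.756 136.365,42.756 136.365,53.913 89.219,53.913.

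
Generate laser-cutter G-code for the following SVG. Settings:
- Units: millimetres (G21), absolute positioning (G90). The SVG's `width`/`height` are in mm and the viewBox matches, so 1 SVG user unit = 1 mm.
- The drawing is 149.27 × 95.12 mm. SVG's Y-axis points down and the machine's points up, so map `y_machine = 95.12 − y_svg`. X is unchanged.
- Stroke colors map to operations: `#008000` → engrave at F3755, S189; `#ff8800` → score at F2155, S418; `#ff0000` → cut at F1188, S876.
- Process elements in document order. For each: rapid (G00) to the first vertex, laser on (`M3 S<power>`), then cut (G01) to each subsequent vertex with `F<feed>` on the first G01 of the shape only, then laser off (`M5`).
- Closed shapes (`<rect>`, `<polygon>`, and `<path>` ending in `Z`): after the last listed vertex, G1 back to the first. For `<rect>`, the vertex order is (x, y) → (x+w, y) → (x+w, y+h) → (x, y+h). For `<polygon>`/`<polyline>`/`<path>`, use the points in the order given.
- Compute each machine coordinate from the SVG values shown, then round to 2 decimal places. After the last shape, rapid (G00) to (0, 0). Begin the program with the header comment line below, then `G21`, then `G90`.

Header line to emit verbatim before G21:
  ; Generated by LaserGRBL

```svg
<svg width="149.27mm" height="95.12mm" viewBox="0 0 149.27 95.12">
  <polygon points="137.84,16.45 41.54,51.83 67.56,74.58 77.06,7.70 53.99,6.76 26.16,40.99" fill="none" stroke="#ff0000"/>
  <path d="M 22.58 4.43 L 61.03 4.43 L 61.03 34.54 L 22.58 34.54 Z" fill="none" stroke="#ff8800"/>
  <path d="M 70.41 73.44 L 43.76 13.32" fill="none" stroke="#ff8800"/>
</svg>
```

1 u = 1 mm; y_m = 95.12 − y.

[1] `<polygon>` closed polygon, #ff0000→cut S876 F1188: (137.84,78.67) → (41.54,43.29) → (67.56,20.54) → (77.06,87.42) → (53.99,88.36) → (26.16,54.13) → (137.84,78.67) (closed)

[2] `<path>` rectangle, #ff8800→score S418 F2155: (22.58,90.69) → (61.03,90.69) → (61.03,60.58) → (22.58,60.58) → (22.58,90.69) (closed)

[3] `<path>` line segment, #ff8800→score S418 F2155: (70.41,21.68) → (43.76,81.80)

; Generated by LaserGRBL
G21
G90
G00 X137.84 Y78.67
M3 S876
G01 X41.54 Y43.29 F1188
G01 X67.56 Y20.54
G01 X77.06 Y87.42
G01 X53.99 Y88.36
G01 X26.16 Y54.13
G01 X137.84 Y78.67
M5
G00 X22.58 Y90.69
M3 S418
G01 X61.03 Y90.69 F2155
G01 X61.03 Y60.58
G01 X22.58 Y60.58
G01 X22.58 Y90.69
M5
G00 X70.41 Y21.68
M3 S418
G01 X43.76 Y81.80 F2155
M5
G00 X0.00 Y0.00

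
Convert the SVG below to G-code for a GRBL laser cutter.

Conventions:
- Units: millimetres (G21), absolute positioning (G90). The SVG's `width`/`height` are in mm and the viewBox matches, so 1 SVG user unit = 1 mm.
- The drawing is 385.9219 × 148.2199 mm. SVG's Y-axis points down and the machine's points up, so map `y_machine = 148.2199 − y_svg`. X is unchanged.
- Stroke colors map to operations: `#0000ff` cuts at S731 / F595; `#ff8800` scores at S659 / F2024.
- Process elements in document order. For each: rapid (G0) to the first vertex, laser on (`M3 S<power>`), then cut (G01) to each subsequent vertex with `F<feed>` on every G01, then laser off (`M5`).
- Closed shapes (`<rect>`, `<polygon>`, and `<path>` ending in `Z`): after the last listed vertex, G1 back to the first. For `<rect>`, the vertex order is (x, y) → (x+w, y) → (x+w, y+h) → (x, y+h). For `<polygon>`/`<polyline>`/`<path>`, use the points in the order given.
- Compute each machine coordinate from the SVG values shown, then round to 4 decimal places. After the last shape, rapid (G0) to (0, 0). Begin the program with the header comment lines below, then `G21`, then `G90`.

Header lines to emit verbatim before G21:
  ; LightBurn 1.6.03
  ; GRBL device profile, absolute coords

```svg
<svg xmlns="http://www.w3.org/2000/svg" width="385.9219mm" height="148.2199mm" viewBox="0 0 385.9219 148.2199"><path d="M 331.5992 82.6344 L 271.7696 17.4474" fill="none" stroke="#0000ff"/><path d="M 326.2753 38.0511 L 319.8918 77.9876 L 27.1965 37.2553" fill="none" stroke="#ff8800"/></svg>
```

1 u = 1 mm; y_m = 148.2199 − y.

[1] `<path>` line segment, #0000ff→cut S731 F595: (331.5992,65.5855) → (271.7696,130.7725)

[2] `<path>` open polyline, #ff8800→score S659 F2024: (326.2753,110.1688) → (319.8918,70.2323) → (27.1965,110.9646)

; LightBurn 1.6.03
; GRBL device profile, absolute coords
G21
G90
G0 X331.5992 Y65.5855
M3 S731
G01 X271.7696 Y130.7725 F595
M5
G0 X326.2753 Y110.1688
M3 S659
G01 X319.8918 Y70.2323 F2024
G01 X27.1965 Y110.9646 F2024
M5
G0 X0.0000 Y0.0000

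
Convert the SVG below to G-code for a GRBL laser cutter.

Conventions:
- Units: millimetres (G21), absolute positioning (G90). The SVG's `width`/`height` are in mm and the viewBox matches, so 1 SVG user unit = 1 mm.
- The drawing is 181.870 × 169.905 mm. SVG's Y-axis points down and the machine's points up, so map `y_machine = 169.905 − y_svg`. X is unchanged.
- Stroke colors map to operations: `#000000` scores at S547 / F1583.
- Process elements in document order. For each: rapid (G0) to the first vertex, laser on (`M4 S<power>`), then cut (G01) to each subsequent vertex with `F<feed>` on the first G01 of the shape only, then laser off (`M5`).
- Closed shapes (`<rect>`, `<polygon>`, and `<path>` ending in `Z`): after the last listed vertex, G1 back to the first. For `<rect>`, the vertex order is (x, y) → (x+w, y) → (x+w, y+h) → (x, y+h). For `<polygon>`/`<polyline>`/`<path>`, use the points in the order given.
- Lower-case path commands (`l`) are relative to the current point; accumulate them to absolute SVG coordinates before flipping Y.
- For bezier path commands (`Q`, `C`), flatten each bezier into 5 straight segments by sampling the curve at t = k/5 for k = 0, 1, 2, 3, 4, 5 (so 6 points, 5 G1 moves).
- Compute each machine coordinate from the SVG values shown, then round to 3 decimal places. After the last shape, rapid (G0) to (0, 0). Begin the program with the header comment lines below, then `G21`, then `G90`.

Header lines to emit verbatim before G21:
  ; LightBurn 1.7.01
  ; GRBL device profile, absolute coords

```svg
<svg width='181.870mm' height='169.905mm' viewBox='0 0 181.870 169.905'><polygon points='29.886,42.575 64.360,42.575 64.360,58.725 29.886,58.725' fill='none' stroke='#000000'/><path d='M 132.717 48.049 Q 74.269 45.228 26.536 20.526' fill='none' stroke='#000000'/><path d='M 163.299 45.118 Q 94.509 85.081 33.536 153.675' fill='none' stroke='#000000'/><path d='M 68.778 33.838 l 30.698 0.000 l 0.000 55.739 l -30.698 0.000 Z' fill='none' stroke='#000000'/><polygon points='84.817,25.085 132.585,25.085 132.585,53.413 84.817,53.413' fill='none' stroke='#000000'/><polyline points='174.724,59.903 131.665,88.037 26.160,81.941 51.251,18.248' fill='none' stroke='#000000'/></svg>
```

; LightBurn 1.7.01
; GRBL device profile, absolute coords
G21
G90
G0 X29.886 Y127.330
M4 S547
G01 X64.360 Y127.330 F1583
G01 X64.360 Y111.180
G01 X29.886 Y111.180
G01 X29.886 Y127.330
M5
G0 X132.717 Y121.856
M4 S547
G01 X109.766 Y123.860 F1583
G01 X87.673 Y127.614
G01 X66.437 Y133.118
G01 X46.058 Y140.373
G01 X26.536 Y149.379
M5
G0 X163.299 Y124.787
M4 S547
G01 X136.096 Y107.657 F1583
G01 X109.518 Y88.236
G01 X83.565 Y66.524
G01 X58.238 Y42.522
G01 X33.536 Y16.230
M5
G0 X68.778 Y136.067
M4 S547
G01 X99.476 Y136.067 F1583
G01 X99.476 Y80.328
G01 X68.778 Y80.328
G01 X68.778 Y136.067
M5
G0 X84.817 Y144.820
M4 S547
G01 X132.585 Y144.820 F1583
G01 X132.585 Y116.492
G01 X84.817 Y116.492
G01 X84.817 Y144.820
M5
G0 X174.724 Y110.002
M4 S547
G01 X131.665 Y81.868 F1583
G01 X26.160 Y87.964
G01 X51.251 Y151.657
M5
G0 X0.000 Y0.000

1 u = 1 mm; y_m = 169.905 − y.

[1] `<polygon>` rectangle, #000000→score S547 F1583: (29.886,127.330) → (64.360,127.330) → (64.360,111.180) → (29.886,111.180) → (29.886,127.330) (closed)

[2] `<path>` quadratic bezier, #000000→score S547 F1583: (132.717,121.856) → (109.766,123.860) → (87.673,127.614) → (66.437,133.118) → (46.058,140.373) → (26.536,149.379)

[3] `<path>` quadratic bezier, #000000→score S547 F1583: (163.299,124.787) → (136.096,107.657) → (109.518,88.236) → (83.565,66.524) → (58.238,42.522) → (33.536,16.230)

[4] `<path>` rectangle, #000000→score S547 F1583: (68.778,136.067) → (99.476,136.067) → (99.476,80.328) → (68.778,80.328) → (68.778,136.067) (closed)

[5] `<polygon>` rectangle, #000000→score S547 F1583: (84.817,144.820) → (132.585,144.820) → (132.585,116.492) → (84.817,116.492) → (84.817,144.820) (closed)

[6] `<polyline>` open polyline, #000000→score S547 F1583: (174.724,110.002) → (131.665,81.868) → (26.160,87.964) → (51.251,151.657)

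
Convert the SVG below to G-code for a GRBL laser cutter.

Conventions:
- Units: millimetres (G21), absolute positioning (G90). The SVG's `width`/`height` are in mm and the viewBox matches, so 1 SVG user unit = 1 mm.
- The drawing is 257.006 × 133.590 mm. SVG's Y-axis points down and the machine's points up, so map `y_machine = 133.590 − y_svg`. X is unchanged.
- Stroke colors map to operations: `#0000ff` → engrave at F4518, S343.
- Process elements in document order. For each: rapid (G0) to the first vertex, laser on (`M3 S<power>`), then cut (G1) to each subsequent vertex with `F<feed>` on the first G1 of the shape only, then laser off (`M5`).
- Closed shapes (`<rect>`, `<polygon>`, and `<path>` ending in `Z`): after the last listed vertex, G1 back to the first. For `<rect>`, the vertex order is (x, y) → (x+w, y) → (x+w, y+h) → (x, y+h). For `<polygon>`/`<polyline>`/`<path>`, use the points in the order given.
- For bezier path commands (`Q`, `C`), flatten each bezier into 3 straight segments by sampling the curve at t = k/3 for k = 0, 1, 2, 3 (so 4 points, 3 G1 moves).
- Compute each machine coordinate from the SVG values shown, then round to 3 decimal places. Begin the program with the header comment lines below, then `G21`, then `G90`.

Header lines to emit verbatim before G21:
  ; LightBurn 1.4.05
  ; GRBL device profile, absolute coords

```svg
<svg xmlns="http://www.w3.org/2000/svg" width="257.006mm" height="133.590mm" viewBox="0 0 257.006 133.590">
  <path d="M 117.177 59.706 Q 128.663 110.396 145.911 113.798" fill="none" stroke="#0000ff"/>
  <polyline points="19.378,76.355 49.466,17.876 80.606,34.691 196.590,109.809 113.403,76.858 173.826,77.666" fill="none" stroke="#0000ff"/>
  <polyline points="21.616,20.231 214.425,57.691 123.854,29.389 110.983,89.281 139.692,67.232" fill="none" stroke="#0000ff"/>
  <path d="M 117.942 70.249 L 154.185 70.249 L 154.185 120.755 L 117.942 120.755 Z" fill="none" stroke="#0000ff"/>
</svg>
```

; LightBurn 1.4.05
; GRBL device profile, absolute coords
G21
G90
G0 X117.177 Y73.884
M3 S343
G1 X125.475 Y45.345 F4518
G1 X135.053 Y27.314
G1 X145.911 Y19.792
M5
G0 X19.378 Y57.235
M3 S343
G1 X49.466 Y115.714 F4518
G1 X80.606 Y98.899
G1 X196.590 Y23.781
G1 X113.403 Y56.732
G1 X173.826 Y55.924
M5
G0 X21.616 Y113.359
M3 S343
G1 X214.425 Y75.899 F4518
G1 X123.854 Y104.201
G1 X110.983 Y44.309
G1 X139.692 Y66.358
M5
G0 X117.942 Y63.341
M3 S343
G1 X154.185 Y63.341 F4518
G1 X154.185 Y12.835
G1 X117.942 Y12.835
G1 X117.942 Y63.341
M5

Since the viewBox matches the mm dimensions, user units are millimetres directly. The only transform is the Y-flip y_m = 133.590 − y_svg.

Shape 1 is a quadratic bezier drawn with `<path>`. Its stroke #0000ff means engrave at S343, F4518. After flipping Y the toolpath is (117.177,73.884) → (125.475,45.345) → (135.053,27.314) → (145.911,19.792).

Shape 2 is a open polyline drawn with `<polyline>`. Its stroke #0000ff means engrave at S343, F4518. After flipping Y the toolpath is (19.378,57.235) → (49.466,115.714) → (80.606,98.899) → (196.590,23.781) → (113.403,56.732) → (173.826,55.924).

Shape 3 is a open polyline drawn with `<polyline>`. Its stroke #0000ff means engrave at S343, F4518. After flipping Y the toolpath is (21.616,113.359) → (214.425,75.899) → (123.854,104.201) → (110.983,44.309) → (139.692,66.358).

Shape 4 is a rectangle drawn with `<path>`. Its stroke #0000ff means engrave at S343, F4518. After flipping Y the toolpath is (117.942,63.341) → (154.185,63.341) → (154.185,12.835) → (117.942,12.835) → (117.942,63.341), returning to the start.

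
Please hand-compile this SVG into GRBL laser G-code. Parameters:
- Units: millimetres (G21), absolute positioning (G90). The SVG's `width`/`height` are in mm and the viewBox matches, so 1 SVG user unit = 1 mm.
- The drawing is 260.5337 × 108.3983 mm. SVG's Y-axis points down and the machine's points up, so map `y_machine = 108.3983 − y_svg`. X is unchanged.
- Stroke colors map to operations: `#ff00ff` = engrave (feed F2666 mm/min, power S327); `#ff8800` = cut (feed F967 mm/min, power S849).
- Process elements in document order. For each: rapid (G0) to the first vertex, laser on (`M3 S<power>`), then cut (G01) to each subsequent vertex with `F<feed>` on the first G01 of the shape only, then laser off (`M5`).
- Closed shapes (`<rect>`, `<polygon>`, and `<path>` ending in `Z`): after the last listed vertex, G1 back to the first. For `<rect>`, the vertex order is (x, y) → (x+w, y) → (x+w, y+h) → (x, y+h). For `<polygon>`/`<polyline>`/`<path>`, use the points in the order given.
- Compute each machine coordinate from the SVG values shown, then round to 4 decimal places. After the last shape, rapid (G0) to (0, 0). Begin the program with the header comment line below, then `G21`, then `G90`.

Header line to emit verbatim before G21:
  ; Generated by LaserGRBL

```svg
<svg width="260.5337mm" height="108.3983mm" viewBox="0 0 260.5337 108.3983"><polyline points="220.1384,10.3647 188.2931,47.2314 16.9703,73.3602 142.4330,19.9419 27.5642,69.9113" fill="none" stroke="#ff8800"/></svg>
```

; Generated by LaserGRBL
G21
G90
G0 X220.1384 Y98.0336
M3 S849
G01 X188.2931 Y61.1669 F967
G01 X16.9703 Y35.0381
G01 X142.4330 Y88.4564
G01 X27.5642 Y38.4870
M5
G0 X0.0000 Y0.0000

1 u = 1 mm; y_m = 108.3983 − y.

[1] `<polyline>` open polyline, #ff8800→cut S849 F967: (220.1384,98.0336) → (188.2931,61.1669) → (16.9703,35.0381) → (142.4330,88.4564) → (27.5642,38.4870)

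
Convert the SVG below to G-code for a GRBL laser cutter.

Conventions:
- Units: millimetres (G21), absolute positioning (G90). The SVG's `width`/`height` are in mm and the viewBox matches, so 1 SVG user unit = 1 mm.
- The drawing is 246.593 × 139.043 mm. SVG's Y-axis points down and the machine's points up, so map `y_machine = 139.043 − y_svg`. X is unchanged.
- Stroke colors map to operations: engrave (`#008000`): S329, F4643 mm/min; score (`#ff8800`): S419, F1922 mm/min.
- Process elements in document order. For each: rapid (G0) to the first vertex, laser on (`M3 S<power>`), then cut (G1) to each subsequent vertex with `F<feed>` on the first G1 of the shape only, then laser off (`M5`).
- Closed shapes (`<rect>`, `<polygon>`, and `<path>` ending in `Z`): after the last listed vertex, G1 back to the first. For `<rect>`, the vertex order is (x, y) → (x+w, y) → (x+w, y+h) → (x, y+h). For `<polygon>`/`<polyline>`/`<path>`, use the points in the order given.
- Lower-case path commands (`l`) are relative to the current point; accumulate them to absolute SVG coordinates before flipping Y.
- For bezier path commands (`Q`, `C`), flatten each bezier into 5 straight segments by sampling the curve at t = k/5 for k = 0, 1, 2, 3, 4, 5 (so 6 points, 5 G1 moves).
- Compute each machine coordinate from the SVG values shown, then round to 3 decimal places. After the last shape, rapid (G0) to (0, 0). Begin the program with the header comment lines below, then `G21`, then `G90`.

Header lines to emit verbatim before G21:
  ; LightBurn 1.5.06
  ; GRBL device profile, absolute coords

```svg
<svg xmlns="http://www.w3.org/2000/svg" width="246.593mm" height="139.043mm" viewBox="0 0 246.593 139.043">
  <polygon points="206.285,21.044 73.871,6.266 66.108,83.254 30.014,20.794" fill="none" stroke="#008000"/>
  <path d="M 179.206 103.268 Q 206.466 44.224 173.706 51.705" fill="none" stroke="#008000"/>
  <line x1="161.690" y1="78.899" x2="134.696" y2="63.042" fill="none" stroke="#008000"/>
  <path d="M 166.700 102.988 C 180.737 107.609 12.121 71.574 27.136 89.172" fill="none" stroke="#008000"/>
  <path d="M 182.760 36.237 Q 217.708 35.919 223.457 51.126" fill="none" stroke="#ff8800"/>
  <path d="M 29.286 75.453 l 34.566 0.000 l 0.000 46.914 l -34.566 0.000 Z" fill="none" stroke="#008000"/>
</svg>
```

Since the viewBox matches the mm dimensions, user units are millimetres directly. The only transform is the Y-flip y_m = 139.043 − y_svg.

Shape 1 is a closed polygon drawn with `<polygon>`. Its stroke #008000 means engrave at S329, F4643. After flipping Y the toolpath is (206.285,117.999) → (73.871,132.777) → (66.108,55.789) → (30.014,118.249) → (206.285,117.999), returning to the start.

Shape 2 is a quadratic bezier drawn with `<path>`. Its stroke #008000 means engrave at S329, F4643. After flipping Y the toolpath is (179.206,35.775) → (187.709,56.732) → (191.411,72.366) → (190.311,82.679) → (184.409,87.669) → (173.706,87.338).

Shape 3 is a line segment drawn with `<line>`. Its stroke #008000 means engrave at S329, F4643. After flipping Y the toolpath is (161.690,60.144) → (134.696,76.001).

Shape 4 is a cubic bezier drawn with `<path>`. Its stroke #008000 means engrave at S329, F4643. After flipping Y the toolpath is (166.700,36.055) → (156.134,37.407) → (119.313,43.990) → (73.819,51.279) → (37.232,54.748) → (27.136,49.871).

Shape 5 is a quadratic bezier drawn with `<path>`. Its stroke #ff8800 means score at S419, F1922. After flipping Y the toolpath is (182.760,102.806) → (195.571,102.312) → (206.047,100.576) → (214.186,97.599) → (219.989,93.379) → (223.457,87.917).

Shape 6 is a rectangle drawn with `<path>`. Its stroke #008000 means engrave at S329, F4643. After flipping Y the toolpath is (29.286,63.590) → (63.852,63.590) → (63.852,16.676) → (29.286,16.676) → (29.286,63.590), returning to the start.

; LightBurn 1.5.06
; GRBL device profile, absolute coords
G21
G90
G0 X206.285 Y117.999
M3 S329
G1 X73.871 Y132.777 F4643
G1 X66.108 Y55.789
G1 X30.014 Y118.249
G1 X206.285 Y117.999
M5
G0 X179.206 Y35.775
M3 S329
G1 X187.709 Y56.732 F4643
G1 X191.411 Y72.366
G1 X190.311 Y82.679
G1 X184.409 Y87.669
G1 X173.706 Y87.338
M5
G0 X161.690 Y60.144
M3 S329
G1 X134.696 Y76.001 F4643
M5
G0 X166.700 Y36.055
M3 S329
G1 X156.134 Y37.407 F4643
G1 X119.313 Y43.990
G1 X73.819 Y51.279
G1 X37.232 Y54.748
G1 X27.136 Y49.871
M5
G0 X182.760 Y102.806
M3 S419
G1 X195.571 Y102.312 F1922
G1 X206.047 Y100.576
G1 X214.186 Y97.599
G1 X219.989 Y93.379
G1 X223.457 Y87.917
M5
G0 X29.286 Y63.590
M3 S329
G1 X63.852 Y63.590 F4643
G1 X63.852 Y16.676
G1 X29.286 Y16.676
G1 X29.286 Y63.590
M5
G0 X0.000 Y0.000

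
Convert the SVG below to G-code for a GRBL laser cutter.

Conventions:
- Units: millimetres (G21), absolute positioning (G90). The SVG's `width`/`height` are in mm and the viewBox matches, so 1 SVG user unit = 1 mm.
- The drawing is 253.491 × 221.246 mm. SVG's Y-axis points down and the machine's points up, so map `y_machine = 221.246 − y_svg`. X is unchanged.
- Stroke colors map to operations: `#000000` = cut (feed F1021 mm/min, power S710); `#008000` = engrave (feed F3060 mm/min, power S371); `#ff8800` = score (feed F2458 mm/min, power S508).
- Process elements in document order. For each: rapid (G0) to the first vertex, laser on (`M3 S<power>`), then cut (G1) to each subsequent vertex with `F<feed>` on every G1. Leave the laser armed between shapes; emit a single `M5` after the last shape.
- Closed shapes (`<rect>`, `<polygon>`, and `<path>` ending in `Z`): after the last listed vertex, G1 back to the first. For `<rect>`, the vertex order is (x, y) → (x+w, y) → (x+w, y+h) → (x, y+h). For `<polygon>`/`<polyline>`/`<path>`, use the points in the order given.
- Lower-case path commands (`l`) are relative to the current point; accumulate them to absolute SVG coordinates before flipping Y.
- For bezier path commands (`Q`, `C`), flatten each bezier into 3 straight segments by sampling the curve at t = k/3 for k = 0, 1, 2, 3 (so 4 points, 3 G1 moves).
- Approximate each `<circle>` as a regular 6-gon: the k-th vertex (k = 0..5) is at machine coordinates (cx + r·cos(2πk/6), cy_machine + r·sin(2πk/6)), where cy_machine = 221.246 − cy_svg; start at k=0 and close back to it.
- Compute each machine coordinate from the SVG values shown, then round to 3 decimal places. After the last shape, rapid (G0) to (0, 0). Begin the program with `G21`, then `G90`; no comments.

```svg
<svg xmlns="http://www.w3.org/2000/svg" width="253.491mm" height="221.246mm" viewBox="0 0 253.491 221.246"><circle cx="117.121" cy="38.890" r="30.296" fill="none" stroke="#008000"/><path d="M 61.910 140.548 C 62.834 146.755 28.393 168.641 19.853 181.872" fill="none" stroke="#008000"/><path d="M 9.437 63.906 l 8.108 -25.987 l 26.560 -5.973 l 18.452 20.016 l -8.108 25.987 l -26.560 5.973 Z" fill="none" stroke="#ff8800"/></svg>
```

1 u = 1 mm; y_m = 221.246 − y.

[1] `<circle>` circle, #008000→engrave S371 F3060: (147.417,182.356) → (132.269,208.593) → (101.973,208.593) → (86.825,182.356) → (101.973,156.119) → (132.269,156.119) → (147.417,182.356) (closed)

[2] `<path>` cubic bezier, #008000→engrave S371 F3060: (61.910,80.698) → (53.315,70.166) → (34.758,54.589) → (19.853,39.374)

[3] `<path>` regular polygon, #ff8800→score S508 F2458: (9.437,157.340) → (17.545,183.327) → (44.105,189.300) → (62.557,169.284) → (54.449,143.297) → (27.889,137.324) → (9.437,157.340) (closed)

G21
G90
G0 X147.417 Y182.356
M3 S371
G1 X132.269 Y208.593 F3060
G1 X101.973 Y208.593 F3060
G1 X86.825 Y182.356 F3060
G1 X101.973 Y156.119 F3060
G1 X132.269 Y156.119 F3060
G1 X147.417 Y182.356 F3060
G0 X61.910 Y80.698
M3 S371
G1 X53.315 Y70.166 F3060
G1 X34.758 Y54.589 F3060
G1 X19.853 Y39.374 F3060
G0 X9.437 Y157.340
M3 S508
G1 X17.545 Y183.327 F2458
G1 X44.105 Y189.300 F2458
G1 X62.557 Y169.284 F2458
G1 X54.449 Y143.297 F2458
G1 X27.889 Y137.324 F2458
G1 X9.437 Y157.340 F2458
M5
G0 X0.000 Y0.000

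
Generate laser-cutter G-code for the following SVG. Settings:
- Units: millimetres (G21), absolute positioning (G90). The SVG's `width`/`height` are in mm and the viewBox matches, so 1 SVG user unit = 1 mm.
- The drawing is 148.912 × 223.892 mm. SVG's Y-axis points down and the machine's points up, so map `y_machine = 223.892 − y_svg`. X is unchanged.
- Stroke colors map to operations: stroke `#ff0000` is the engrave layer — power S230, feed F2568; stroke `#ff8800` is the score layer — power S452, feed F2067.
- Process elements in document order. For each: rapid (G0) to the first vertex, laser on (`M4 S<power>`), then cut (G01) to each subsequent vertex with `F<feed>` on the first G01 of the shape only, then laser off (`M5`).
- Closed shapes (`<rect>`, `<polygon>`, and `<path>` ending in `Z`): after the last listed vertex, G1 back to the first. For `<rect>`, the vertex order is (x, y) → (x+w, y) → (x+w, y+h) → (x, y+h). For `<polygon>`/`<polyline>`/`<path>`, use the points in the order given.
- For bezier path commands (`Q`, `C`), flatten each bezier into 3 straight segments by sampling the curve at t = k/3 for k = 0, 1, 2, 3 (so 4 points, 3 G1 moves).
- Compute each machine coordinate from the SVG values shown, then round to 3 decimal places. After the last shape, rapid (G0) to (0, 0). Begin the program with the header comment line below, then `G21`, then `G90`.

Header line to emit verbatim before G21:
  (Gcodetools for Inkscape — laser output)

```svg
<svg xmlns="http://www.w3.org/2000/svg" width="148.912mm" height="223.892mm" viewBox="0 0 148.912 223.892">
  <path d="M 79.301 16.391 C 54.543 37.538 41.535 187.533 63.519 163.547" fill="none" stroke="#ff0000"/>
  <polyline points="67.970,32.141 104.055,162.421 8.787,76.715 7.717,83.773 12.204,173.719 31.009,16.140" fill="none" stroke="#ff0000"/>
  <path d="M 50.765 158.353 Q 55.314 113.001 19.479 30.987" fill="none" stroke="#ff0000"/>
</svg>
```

Since the viewBox matches the mm dimensions, user units are millimetres directly. The only transform is the Y-flip y_m = 223.892 − y_svg.

Shape 1 is a cubic bezier drawn with `<path>`. Its stroke #ff0000 means engrave at S230, F2568. After flipping Y the toolpath is (79.301,207.501) → (59.320,154.621) → (52.338,83.137) → (63.519,60.345).

Shape 2 is a open polyline drawn with `<polyline>`. Its stroke #ff0000 means engrave at S230, F2568. After flipping Y the toolpath is (67.970,191.751) → (104.055,61.471) → (8.787,147.177) → (7.717,140.119) → (12.204,50.173) → (31.009,207.752).

Shape 3 is a quadratic bezier drawn with `<path>`. Its stroke #ff0000 means engrave at S230, F2568. After flipping Y the toolpath is (50.765,65.539) → (49.311,99.847) → (38.882,142.303) → (19.479,192.905).

(Gcodetools for Inkscape — laser output)
G21
G90
G0 X79.301 Y207.501
M4 S230
G01 X59.320 Y154.621 F2568
G01 X52.338 Y83.137
G01 X63.519 Y60.345
M5
G0 X67.970 Y191.751
M4 S230
G01 X104.055 Y61.471 F2568
G01 X8.787 Y147.177
G01 X7.717 Y140.119
G01 X12.204 Y50.173
G01 X31.009 Y207.752
M5
G0 X50.765 Y65.539
M4 S230
G01 X49.311 Y99.847 F2568
G01 X38.882 Y142.303
G01 X19.479 Y192.905
M5
G0 X0.000 Y0.000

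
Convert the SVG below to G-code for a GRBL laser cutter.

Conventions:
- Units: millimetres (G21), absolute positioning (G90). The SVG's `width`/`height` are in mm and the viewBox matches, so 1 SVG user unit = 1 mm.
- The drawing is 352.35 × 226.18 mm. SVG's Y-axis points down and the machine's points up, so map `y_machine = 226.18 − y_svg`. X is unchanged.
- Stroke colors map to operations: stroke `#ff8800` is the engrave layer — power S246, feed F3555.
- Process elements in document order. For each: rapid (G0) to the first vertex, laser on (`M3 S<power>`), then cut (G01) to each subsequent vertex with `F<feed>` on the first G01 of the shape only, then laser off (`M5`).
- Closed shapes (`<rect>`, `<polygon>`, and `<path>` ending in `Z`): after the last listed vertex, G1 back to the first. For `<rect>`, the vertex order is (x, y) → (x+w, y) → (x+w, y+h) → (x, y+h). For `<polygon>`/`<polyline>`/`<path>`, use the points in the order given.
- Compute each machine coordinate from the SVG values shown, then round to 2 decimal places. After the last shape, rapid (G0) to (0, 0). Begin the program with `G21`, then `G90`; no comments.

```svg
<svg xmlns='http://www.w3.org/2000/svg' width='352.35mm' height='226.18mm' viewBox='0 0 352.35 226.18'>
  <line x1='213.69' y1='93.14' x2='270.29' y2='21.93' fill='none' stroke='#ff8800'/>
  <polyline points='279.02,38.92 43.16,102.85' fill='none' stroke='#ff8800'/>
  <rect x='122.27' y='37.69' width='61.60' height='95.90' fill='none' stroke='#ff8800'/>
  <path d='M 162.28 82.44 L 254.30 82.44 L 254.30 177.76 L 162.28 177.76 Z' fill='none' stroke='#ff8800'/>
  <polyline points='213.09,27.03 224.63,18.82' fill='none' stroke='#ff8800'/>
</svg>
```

viewBox `0 0 352.35 226.18` with mm width/height → 1 unit = 1 mm. Flip: y_m = 226.18 − y_svg.

**Shape 1** — `<line>` line segment, stroke `#ff8800` → engrave (S246, F3555). Machine vertices: (213.69,133.04) → (270.29,204.25). Open path.

**Shape 2** — `<polyline>` line segment, stroke `#ff8800` → engrave (S246, F3555). Machine vertices: (279.02,187.26) → (43.16,123.33). Open path.

**Shape 3** — `<rect>` rectangle, stroke `#ff8800` → engrave (S246, F3555). Machine vertices: (122.27,188.49) → (183.87,188.49) → (183.87,92.59) → (122.27,92.59) → (122.27,188.49). Closed: final G1 returns to the first vertex.

**Shape 4** — `<path>` rectangle, stroke `#ff8800` → engrave (S246, F3555). Machine vertices: (162.28,143.74) → (254.30,143.74) → (254.30,48.42) → (162.28,48.42) → (162.28,143.74). Closed: final G1 returns to the first vertex.

**Shape 5** — `<polyline>` line segment, stroke `#ff8800` → engrave (S246, F3555). Machine vertices: (213.09,199.15) → (224.63,207.36). Open path.

G21
G90
G0 X213.69 Y133.04
M3 S246
G01 X270.29 Y204.25 F3555
M5
G0 X279.02 Y187.26
M3 S246
G01 X43.16 Y123.33 F3555
M5
G0 X122.27 Y188.49
M3 S246
G01 X183.87 Y188.49 F3555
G01 X183.87 Y92.59
G01 X122.27 Y92.59
G01 X122.27 Y188.49
M5
G0 X162.28 Y143.74
M3 S246
G01 X254.30 Y143.74 F3555
G01 X254.30 Y48.42
G01 X162.28 Y48.42
G01 X162.28 Y143.74
M5
G0 X213.09 Y199.15
M3 S246
G01 X224.63 Y207.36 F3555
M5
G0 X0.00 Y0.00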